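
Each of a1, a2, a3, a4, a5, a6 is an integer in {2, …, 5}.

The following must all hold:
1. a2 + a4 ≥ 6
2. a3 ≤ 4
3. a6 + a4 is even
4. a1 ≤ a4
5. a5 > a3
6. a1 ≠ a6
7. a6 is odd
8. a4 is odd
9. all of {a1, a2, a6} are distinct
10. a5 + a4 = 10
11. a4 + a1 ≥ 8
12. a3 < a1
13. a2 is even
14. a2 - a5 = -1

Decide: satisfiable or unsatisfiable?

Satisfiable

Try a1 = 5, a2 = 4, a3 = 4, a4 = 5, a5 = 5, a6 = 3.
Check constraint 1: a2 + a4 = 9; constraint 10: a5 + a4 = 10. The remaining constraints are straightforward to verify.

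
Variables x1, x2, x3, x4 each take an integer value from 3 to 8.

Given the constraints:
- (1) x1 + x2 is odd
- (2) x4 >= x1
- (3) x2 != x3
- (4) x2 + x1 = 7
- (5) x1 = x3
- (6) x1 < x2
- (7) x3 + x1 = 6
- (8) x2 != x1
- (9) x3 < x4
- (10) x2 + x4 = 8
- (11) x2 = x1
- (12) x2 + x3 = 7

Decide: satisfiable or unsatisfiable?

Unsatisfiable

From constraints 5 and 11, x2 = x1 = x3, so x2 = x3. But constraint 3 says x2 ≠ x3. Contradiction.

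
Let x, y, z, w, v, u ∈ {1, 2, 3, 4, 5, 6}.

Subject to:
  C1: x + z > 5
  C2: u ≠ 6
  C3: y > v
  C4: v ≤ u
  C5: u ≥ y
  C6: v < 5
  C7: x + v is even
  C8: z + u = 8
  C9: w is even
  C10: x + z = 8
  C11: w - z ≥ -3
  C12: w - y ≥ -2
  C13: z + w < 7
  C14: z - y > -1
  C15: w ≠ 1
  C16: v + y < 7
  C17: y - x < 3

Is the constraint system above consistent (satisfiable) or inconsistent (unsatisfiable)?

Satisfiable

The assignment x = 4, y = 4, z = 4, w = 2, v = 2, u = 4 works:
  constraint 1 holds since x + z = 8.
  constraint 8 holds since z + u = 8.
The rest check out directly.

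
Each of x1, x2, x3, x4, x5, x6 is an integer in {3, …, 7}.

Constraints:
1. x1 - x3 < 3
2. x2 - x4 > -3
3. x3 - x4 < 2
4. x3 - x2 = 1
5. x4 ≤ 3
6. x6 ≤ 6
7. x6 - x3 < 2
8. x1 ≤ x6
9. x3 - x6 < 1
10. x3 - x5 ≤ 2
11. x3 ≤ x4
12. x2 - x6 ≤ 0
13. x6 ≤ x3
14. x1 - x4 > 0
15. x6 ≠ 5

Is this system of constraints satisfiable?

Constraints 8, 11, 13, and 14 give x1 ≤ x6, x6 ≤ x3, x3 ≤ x4, x4 < x1. Chaining: x1 ≤ x6 ≤ x3 ≤ x4 < x1, which forces x1 < x1 — impossible.

Unsatisfiable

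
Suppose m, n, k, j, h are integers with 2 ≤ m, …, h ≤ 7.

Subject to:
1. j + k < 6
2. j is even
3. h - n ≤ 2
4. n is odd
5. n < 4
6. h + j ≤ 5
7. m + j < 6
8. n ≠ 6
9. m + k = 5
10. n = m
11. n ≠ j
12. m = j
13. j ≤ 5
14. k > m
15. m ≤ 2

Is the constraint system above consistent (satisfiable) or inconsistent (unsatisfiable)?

From constraints 10 and 12, n = m = j, so n = j. But constraint 11 says n ≠ j. Contradiction.

Unsatisfiable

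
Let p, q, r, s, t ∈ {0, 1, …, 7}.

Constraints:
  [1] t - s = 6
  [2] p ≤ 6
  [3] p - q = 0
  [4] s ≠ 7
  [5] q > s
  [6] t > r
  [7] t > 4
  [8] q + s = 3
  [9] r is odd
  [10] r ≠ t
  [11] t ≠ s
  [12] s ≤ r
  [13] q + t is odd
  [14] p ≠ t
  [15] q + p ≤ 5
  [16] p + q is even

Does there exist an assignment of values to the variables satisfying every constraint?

Take p = 2, q = 2, r = 5, s = 1, t = 7. Then constraint 1: t - s = 6; constraint 3: p - q = 0, and every other listed constraint is also met.

Satisfiable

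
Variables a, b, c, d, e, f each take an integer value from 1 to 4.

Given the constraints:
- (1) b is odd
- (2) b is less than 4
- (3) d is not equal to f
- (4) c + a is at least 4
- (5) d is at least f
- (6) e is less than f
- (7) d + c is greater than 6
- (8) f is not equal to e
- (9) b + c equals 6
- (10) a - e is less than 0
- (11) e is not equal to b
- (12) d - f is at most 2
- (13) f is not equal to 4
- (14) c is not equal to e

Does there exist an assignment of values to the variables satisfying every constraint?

Take a = 1, b = 3, c = 3, d = 4, e = 2, f = 3. Then constraint 4: c + a = 4; constraint 7: d + c = 7; constraint 9: b + c = 6, and every other listed constraint is also met.

Satisfiable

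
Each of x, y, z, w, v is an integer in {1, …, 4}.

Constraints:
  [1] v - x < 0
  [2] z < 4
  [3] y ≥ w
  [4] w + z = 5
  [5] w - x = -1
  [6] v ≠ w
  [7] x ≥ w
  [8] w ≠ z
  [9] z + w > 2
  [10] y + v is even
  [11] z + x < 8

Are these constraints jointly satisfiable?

Satisfiable

Setting (x, y, z, w, v) = (4, 3, 2, 3, 1) satisfies everything: constraint 1: v - x = -3; constraint 4: w + z = 5, and the others follow.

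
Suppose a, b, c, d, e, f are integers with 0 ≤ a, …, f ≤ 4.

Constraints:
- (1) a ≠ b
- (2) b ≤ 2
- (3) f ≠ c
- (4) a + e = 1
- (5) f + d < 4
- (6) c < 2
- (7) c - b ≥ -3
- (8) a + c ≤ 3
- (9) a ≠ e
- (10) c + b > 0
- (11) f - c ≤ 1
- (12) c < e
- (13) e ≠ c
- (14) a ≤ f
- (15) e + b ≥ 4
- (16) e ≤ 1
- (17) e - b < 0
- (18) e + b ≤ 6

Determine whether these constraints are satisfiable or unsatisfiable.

From constraint 16: e ≤ 1. From constraint 2: b ≤ 2. Hence e + b ≤ 3. But constraint 15 requires e + b ≥ 4, and 4 > 3. Contradiction.

Unsatisfiable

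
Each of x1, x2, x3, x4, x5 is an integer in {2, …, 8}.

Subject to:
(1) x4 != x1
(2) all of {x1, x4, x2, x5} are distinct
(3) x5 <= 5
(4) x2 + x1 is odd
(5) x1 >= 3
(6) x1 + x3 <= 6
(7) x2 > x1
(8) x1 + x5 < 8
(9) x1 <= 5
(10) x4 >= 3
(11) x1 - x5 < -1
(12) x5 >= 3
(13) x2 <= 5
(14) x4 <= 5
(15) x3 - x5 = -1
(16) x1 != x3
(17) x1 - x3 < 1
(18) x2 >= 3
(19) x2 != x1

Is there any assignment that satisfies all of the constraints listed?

Constraints 3, 5, 9, 10, 12, 13, 14, and 18 confine each of x1, x4, x2, x5 to the 3 values {3, …, 5}.
Constraint 2 requires all 4 of them to be distinct, but only 3 values are available — impossible by the pigeonhole principle.

Unsatisfiable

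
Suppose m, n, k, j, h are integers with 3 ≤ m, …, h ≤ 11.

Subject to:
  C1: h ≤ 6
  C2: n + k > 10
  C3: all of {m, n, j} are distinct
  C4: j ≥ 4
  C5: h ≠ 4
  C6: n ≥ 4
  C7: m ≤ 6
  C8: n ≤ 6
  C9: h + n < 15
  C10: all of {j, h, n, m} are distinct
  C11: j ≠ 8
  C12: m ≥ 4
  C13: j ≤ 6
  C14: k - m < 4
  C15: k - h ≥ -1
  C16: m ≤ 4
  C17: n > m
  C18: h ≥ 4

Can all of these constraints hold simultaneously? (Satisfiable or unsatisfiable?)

Unsatisfiable

Constraints 1, 4, 6, 7, 8, 12, 13, and 18 confine each of j, h, n, m to the 3 values {4, …, 6}.
Constraint 10 requires all 4 of them to be distinct, but only 3 values are available — impossible by the pigeonhole principle.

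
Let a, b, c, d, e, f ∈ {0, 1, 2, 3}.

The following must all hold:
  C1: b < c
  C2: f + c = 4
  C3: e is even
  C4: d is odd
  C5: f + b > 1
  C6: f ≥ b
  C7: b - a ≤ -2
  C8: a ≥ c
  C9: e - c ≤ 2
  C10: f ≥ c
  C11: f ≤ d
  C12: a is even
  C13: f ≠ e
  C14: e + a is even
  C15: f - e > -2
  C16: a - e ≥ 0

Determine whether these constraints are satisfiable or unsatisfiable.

Try a = 2, b = 0, c = 1, d = 3, e = 2, f = 3.
Check constraint 2: f + c = 4; constraint 5: f + b = 3. The remaining constraints are straightforward to verify.

Satisfiable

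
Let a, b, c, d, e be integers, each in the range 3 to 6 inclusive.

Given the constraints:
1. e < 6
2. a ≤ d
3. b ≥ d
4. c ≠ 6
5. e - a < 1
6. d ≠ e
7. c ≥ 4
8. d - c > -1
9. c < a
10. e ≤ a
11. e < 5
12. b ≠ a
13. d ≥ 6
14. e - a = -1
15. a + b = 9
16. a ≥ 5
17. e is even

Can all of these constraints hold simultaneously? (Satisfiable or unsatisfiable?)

From constraint 16: a ≥ 5. From constraints 3 and 13: b ≥ d ≥ 6. Hence a + b ≥ 11. But constraint 15 requires a + b = 9, and 9 < 11. Contradiction.

Unsatisfiable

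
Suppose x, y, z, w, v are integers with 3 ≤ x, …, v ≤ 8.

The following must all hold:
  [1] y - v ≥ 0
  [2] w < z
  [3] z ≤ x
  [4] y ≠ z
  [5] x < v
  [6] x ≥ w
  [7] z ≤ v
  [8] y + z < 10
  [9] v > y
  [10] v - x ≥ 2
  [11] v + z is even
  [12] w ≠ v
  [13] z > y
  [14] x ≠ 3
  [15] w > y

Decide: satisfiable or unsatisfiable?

Unsatisfiable

Constraints 1, 2, 3, 5, and 15 give v ≤ y, y < w, w < z, z ≤ x, x < v. Chaining: v ≤ y < w < z ≤ x < v, which forces v < v — impossible.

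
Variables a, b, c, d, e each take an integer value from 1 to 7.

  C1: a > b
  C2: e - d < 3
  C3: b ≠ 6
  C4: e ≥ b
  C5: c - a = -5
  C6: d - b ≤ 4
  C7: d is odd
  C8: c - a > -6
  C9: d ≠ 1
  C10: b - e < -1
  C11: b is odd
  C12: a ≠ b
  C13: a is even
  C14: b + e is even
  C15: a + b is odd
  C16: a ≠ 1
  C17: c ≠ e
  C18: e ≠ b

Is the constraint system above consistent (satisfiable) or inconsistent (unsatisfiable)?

Setting (a, b, c, d, e) = (6, 1, 1, 5, 5) satisfies everything: constraint 2: e - d = 0; constraint 5: c - a = -5, and the others follow.

Satisfiable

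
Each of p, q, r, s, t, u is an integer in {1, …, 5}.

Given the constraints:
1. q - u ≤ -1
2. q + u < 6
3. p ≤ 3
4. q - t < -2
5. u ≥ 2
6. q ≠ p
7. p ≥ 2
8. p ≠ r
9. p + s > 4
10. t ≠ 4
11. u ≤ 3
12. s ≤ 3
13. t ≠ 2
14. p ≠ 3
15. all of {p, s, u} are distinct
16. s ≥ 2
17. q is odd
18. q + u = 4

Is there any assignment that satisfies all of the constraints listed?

Unsatisfiable

Constraints 3, 5, 7, 11, 12, and 16 confine each of p, s, u to the 2 values {2, 3}.
Constraint 15 requires all 3 of them to be distinct, but only 2 values are available — impossible by the pigeonhole principle.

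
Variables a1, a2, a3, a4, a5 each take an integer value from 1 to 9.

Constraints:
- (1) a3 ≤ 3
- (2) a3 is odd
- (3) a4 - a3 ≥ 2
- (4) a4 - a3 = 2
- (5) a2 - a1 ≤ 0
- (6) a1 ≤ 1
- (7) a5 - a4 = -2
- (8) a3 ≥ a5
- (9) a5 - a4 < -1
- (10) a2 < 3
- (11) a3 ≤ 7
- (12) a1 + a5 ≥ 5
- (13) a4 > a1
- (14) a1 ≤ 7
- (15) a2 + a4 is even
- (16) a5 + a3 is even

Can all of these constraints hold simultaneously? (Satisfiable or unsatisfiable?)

From constraint 6: a1 ≤ 1. From constraints 1 and 8: a5 ≤ a3 ≤ 3. Hence a1 + a5 ≤ 4. But constraint 12 requires a1 + a5 ≥ 5, and 5 > 4. Contradiction.

Unsatisfiable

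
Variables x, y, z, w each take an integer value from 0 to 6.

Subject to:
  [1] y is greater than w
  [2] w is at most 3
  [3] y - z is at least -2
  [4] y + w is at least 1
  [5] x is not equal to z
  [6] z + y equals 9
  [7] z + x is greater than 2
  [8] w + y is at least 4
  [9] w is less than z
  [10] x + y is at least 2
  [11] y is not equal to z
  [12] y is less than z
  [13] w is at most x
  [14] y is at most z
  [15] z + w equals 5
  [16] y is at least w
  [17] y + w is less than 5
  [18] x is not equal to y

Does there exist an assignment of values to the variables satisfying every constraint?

Take x = 0, y = 4, z = 5, w = 0. Then constraint 3: y - z = -1; constraint 4: y + w = 4, and every other listed constraint is also met.

Satisfiable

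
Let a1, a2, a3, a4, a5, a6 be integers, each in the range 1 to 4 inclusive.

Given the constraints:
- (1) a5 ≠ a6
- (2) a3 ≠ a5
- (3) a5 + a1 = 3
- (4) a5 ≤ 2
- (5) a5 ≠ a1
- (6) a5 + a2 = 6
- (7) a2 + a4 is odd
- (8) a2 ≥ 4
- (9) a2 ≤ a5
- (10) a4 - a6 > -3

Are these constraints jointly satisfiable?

Unsatisfiable

From constraint 8: a2 ≥ 4. From constraints 4 and 9: a2 ≤ a5 and a5 ≤ 2, so a2 ≤ 2. But 2 < 4, so no value of a2 works.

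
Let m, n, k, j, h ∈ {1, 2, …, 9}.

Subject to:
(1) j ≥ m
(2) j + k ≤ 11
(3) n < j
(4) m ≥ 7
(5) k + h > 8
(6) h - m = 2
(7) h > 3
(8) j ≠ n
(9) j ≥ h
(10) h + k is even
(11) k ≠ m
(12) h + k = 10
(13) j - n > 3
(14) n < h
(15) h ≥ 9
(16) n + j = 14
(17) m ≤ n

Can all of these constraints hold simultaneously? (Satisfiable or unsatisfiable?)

From constraints 4 and 17: n ≥ m ≥ 7. From constraints 9 and 15: j ≥ h ≥ 9. Hence n + j ≥ 16. But constraint 16 requires n + j = 14, and 14 < 16. Contradiction.

Unsatisfiable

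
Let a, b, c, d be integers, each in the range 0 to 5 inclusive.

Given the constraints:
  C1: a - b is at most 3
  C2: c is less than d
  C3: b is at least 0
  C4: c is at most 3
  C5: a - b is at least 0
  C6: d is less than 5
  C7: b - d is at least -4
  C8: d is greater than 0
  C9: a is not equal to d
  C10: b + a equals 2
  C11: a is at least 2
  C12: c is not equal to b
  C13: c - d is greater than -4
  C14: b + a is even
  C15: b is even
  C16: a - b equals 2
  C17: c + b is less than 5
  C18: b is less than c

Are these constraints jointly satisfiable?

Satisfiable

One satisfying assignment is a = 2, b = 0, c = 2, d = 3.
For the less obvious constraints — constraint 1: a - b = 2; constraint 5: a - b = 2; constraint 7: b - d = -3 — and the others hold by inspection.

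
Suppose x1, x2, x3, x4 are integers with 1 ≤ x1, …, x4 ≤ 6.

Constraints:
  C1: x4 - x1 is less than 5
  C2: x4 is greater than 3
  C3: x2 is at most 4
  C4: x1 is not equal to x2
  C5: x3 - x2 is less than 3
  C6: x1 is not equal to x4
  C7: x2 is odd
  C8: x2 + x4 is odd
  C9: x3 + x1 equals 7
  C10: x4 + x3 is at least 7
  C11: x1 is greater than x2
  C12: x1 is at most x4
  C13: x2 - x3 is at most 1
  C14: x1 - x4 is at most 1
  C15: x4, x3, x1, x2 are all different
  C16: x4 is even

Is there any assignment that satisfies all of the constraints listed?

Satisfiable

Setting (x1, x2, x3, x4) = (4, 1, 3, 6) satisfies everything: constraint 1: x4 - x1 = 2; constraint 5: x3 - x2 = 2, and the others follow.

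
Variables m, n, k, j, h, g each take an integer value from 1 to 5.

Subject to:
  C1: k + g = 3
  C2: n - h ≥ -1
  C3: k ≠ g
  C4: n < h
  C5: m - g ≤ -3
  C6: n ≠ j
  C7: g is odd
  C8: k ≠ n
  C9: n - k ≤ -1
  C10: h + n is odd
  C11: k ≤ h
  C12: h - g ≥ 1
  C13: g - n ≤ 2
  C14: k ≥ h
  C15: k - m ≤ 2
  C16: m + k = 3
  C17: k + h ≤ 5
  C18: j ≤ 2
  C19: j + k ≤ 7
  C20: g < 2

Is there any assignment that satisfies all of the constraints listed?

Unsatisfiable

Constraints 2, 5, 9, 12, and 15 give n − h ≥ -1, h − g ≥ 1, g − m ≥ 3, m − k ≥ -2, k − n ≥ 1.
Adding all 5 inequalities: the left sides telescope to 0, and the right sides sum to (-1) + 1 + 3 + (-2) + 1 = 2. So 0 ≥ 2, which is false.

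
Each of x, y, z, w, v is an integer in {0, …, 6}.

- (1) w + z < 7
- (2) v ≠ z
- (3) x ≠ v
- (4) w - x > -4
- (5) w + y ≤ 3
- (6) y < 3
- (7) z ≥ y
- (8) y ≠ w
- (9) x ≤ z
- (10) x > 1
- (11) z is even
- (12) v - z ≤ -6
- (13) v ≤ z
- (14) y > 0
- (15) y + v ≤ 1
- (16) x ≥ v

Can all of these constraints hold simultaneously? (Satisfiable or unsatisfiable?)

Try x = 2, y = 1, z = 6, w = 0, v = 0.
Check constraint 1: w + z = 6; constraint 4: w - x = -2; constraint 5: w + y = 1. The remaining constraints are straightforward to verify.

Satisfiable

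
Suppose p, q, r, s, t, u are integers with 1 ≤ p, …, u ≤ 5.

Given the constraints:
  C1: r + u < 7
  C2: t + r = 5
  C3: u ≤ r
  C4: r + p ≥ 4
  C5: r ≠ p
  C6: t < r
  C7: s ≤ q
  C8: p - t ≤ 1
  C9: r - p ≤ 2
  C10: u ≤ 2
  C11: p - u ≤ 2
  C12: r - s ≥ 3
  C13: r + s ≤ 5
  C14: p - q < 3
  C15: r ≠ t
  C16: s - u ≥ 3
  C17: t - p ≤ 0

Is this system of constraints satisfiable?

Unsatisfiable

Constraints 9, 11, 12, and 16 give p − r ≥ -2, r − s ≥ 3, s − u ≥ 3, u − p ≥ -2.
Adding all 4 inequalities: the left sides telescope to 0, and the right sides sum to (-2) + 3 + 3 + (-2) = 2. So 0 ≥ 2, which is false.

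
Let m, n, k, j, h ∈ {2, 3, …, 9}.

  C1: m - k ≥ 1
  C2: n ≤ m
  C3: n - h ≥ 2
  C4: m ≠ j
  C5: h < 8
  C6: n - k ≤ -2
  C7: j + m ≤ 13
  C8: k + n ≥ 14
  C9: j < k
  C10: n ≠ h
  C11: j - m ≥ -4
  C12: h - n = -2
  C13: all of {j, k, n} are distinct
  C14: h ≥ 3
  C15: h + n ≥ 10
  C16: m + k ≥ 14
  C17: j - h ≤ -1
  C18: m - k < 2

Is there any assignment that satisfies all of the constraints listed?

Unsatisfiable

Constraints 1, 3, 6, 11, and 17 give h − j ≥ 1, j − m ≥ -4, m − k ≥ 1, k − n ≥ 2, n − h ≥ 2.
Adding all 5 inequalities: the left sides telescope to 0, and the right sides sum to 1 + (-4) + 1 + 2 + 2 = 2. So 0 ≥ 2, which is false.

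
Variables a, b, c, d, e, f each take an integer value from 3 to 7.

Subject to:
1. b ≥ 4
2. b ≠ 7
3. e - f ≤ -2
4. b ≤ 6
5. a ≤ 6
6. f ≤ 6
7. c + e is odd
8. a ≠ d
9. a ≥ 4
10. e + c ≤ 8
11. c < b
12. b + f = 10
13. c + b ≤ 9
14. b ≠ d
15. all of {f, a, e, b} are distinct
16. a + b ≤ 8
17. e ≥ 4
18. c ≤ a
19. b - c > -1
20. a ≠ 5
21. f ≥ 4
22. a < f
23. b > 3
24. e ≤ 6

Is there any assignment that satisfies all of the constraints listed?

Unsatisfiable

Constraints 1, 4, 5, 6, 9, 17, 21, and 24 confine each of f, a, e, b to the 3 values {4, …, 6}.
Constraint 15 requires all 4 of them to be distinct, but only 3 values are available — impossible by the pigeonhole principle.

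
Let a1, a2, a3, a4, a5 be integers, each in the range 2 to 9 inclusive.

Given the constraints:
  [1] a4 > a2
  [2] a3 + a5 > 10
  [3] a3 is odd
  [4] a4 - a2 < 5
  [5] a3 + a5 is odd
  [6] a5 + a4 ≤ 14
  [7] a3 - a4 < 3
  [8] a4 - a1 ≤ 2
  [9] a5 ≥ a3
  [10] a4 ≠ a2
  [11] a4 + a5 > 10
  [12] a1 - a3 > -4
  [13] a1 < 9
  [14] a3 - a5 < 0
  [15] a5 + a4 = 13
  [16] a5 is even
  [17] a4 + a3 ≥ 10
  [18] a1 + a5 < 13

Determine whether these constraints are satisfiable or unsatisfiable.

The assignment a1 = 4, a2 = 2, a3 = 5, a4 = 5, a5 = 8 works:
  constraint 2 holds since a3 + a5 = 13.
  constraint 4 holds since a4 - a2 = 3.
  constraint 6 holds since a5 + a4 = 13.
The rest check out directly.

Satisfiable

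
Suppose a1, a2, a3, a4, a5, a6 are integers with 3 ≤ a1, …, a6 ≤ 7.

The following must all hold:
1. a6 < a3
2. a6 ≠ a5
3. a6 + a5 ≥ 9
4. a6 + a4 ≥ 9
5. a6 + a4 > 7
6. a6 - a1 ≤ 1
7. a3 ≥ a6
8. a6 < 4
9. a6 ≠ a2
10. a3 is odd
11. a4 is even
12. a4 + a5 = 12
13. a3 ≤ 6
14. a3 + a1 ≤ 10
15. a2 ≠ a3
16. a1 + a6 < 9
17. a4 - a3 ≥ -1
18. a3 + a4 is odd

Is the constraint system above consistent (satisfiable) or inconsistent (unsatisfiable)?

Satisfiable

Setting (a1, a2, a3, a4, a5, a6) = (3, 6, 5, 6, 6, 3) satisfies everything: constraint 3: a6 + a5 = 9; constraint 4: a6 + a4 = 9, and the others follow.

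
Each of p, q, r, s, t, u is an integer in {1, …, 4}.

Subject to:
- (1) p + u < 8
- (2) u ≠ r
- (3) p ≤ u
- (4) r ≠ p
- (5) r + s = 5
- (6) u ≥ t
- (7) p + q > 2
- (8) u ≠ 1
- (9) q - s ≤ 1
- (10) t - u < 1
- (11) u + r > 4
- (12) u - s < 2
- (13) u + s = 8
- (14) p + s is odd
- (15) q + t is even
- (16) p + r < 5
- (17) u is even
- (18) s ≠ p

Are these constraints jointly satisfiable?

One satisfying assignment is p = 3, q = 2, r = 1, s = 4, t = 4, u = 4.
For the less obvious constraints — constraint 1: p + u = 7; constraint 5: r + s = 5; constraint 7: p + q = 5 — and the others hold by inspection.

Satisfiable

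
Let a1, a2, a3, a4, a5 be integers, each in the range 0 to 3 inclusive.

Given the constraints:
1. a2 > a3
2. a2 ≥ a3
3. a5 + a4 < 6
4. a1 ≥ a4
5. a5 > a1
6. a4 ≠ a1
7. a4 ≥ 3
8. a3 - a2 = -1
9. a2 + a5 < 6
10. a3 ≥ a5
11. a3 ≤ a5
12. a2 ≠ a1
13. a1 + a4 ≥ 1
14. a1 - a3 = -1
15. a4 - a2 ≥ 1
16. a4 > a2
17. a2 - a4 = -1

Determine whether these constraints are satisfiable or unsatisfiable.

Unsatisfiable

Constraints 1, 4, 5, 10, and 16 give a1 < a5, a5 ≤ a3, a3 < a2, a2 < a4, a4 ≤ a1. Chaining: a1 < a5 ≤ a3 < a2 < a4 ≤ a1, which forces a1 < a1 — impossible.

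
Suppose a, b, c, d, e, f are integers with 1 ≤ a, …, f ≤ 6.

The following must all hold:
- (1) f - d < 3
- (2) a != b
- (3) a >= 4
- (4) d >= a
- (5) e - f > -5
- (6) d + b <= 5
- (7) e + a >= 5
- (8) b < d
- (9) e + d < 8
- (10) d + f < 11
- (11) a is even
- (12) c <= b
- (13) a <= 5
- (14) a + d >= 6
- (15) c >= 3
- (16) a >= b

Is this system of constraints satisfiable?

From constraints 3 and 4: d ≥ a ≥ 4. From constraints 12 and 15: b ≥ c ≥ 3. Hence d + b ≥ 7. But constraint 6 requires d + b ≤ 5, and 5 < 7. Contradiction.

Unsatisfiable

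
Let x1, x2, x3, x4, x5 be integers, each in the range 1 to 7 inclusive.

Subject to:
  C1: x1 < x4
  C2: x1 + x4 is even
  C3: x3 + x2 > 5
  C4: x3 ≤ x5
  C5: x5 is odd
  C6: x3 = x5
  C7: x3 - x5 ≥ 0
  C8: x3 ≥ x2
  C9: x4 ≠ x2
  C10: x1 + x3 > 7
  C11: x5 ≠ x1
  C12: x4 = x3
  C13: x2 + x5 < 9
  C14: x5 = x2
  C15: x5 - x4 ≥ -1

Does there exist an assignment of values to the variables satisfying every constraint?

Unsatisfiable

From constraints 6, 12, and 14, x4 = x3 = x5 = x2, so x4 = x2. But constraint 9 says x4 ≠ x2. Contradiction.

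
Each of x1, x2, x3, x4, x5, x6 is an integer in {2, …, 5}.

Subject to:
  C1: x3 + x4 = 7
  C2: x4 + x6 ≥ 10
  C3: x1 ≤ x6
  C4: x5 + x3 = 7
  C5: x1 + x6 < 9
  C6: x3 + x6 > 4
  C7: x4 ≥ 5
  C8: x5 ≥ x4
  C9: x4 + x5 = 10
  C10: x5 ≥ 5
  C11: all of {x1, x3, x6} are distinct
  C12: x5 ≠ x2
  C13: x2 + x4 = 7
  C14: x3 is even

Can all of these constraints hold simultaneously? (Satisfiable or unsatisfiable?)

Setting (x1, x2, x3, x4, x5, x6) = (3, 2, 2, 5, 5, 5) satisfies everything: constraint 1: x3 + x4 = 7; constraint 2: x4 + x6 = 10; constraint 4: x5 + x3 = 7, and the others follow.

Satisfiable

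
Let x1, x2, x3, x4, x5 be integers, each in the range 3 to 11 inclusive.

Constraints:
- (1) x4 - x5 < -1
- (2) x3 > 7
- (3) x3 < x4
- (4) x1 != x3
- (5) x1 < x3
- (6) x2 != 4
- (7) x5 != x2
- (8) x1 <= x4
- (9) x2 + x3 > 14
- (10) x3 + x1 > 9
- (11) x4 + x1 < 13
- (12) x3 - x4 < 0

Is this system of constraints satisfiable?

Take x1 = 3, x2 = 9, x3 = 8, x4 = 9, x5 = 11. Then constraint 1: x4 - x5 = -2; constraint 9: x2 + x3 = 17, and every other listed constraint is also met.

Satisfiable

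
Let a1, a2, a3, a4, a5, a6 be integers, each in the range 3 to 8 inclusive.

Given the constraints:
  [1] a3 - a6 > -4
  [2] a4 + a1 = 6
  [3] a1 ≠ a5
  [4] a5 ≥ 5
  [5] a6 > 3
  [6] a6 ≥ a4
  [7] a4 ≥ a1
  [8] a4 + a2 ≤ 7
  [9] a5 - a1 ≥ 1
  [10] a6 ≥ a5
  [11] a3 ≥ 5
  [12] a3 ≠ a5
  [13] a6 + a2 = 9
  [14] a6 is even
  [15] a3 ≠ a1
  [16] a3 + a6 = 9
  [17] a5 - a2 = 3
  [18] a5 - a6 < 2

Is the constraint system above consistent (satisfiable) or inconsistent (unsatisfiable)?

From constraint 11: a3 ≥ 5. From constraints 4 and 10: a6 ≥ a5 ≥ 5. Hence a3 + a6 ≥ 10. But constraint 16 requires a3 + a6 = 9, and 9 < 10. Contradiction.

Unsatisfiable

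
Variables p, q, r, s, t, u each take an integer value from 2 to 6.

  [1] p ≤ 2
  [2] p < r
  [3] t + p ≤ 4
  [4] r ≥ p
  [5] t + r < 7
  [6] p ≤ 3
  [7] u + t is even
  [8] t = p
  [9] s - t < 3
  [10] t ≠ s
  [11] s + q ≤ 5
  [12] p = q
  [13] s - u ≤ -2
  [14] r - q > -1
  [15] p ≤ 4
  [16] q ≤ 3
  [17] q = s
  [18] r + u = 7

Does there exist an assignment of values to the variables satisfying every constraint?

Unsatisfiable

From constraints 8, 12, and 17, t = p = q = s, so t = s. But constraint 10 says t ≠ s. Contradiction.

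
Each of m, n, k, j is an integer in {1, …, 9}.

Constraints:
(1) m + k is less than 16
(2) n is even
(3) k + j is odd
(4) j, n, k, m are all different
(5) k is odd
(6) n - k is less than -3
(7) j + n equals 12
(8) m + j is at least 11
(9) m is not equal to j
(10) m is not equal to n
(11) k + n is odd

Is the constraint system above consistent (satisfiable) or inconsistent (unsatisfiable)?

Satisfiable

One satisfying assignment is m = 5, n = 4, k = 9, j = 8.
For the less obvious constraints — constraint 1: m + k = 14; constraint 6: n - k = -5; constraint 7: j + n = 12 — and the others hold by inspection.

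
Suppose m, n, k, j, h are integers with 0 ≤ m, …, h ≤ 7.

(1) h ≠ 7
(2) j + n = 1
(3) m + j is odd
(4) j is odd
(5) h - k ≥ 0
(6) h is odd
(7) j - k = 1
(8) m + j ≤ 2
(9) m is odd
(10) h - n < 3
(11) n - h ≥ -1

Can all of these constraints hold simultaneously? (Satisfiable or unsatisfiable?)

Unsatisfiable

Constraint 9 makes m odd and constraint 4 makes j odd, so m + j must be even. Constraint 3 says m + j is odd — contradiction.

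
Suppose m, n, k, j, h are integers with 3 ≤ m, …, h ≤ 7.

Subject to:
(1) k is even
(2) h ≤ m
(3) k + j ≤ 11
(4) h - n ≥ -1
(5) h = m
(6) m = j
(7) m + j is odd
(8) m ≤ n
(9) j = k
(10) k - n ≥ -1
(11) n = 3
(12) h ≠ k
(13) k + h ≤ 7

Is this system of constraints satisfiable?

Unsatisfiable

From constraints 5, 6, and 9, h = m = j = k, so h = k. But constraint 12 says h ≠ k. Contradiction.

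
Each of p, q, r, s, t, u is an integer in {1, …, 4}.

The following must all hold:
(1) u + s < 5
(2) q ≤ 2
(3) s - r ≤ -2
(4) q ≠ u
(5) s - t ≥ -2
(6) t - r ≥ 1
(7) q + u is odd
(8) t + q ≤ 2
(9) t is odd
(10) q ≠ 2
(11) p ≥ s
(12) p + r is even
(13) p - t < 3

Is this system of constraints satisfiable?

Constraints 3, 5, and 6 give t − r ≥ 1, r − s ≥ 2, s − t ≥ -2.
Adding all 3 inequalities: the left sides telescope to 0, and the right sides sum to 1 + 2 + (-2) = 1. So 0 ≥ 1, which is false.

Unsatisfiable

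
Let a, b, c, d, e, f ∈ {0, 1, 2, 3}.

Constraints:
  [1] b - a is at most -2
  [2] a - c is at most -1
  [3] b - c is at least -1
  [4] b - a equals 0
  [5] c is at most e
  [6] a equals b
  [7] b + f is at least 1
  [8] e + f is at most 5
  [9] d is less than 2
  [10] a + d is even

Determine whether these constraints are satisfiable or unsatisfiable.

Constraints 1, 2, and 3 give b − c ≥ -1, c − a ≥ 1, a − b ≥ 2.
Adding all 3 inequalities: the left sides telescope to 0, and the right sides sum to (-1) + 1 + 2 = 2. So 0 ≥ 2, which is false.

Unsatisfiable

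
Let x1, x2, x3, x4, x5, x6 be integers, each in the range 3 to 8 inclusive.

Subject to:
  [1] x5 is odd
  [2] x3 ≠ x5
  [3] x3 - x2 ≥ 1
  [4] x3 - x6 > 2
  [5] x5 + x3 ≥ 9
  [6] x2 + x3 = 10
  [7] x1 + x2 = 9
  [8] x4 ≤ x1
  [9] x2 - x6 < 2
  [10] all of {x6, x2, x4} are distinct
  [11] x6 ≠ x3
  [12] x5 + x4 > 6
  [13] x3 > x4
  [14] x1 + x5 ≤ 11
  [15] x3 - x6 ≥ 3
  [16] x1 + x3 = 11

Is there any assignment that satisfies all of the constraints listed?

The assignment x1 = 5, x2 = 4, x3 = 6, x4 = 5, x5 = 3, x6 = 3 works:
  constraint 3 holds since x3 - x2 = 2.
  constraint 4 holds since x3 - x6 = 3.
The rest check out directly.

Satisfiable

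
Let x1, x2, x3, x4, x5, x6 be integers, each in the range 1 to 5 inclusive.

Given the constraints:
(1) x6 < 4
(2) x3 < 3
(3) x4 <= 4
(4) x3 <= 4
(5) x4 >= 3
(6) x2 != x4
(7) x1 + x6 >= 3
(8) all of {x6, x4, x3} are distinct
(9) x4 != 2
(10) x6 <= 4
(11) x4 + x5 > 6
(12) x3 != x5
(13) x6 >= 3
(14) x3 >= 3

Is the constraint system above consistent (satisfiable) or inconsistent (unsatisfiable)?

Unsatisfiable

Constraints 3, 4, 5, 10, 13, and 14 confine each of x6, x4, x3 to the 2 values {3, 4}.
Constraint 8 requires all 3 of them to be distinct, but only 2 values are available — impossible by the pigeonhole principle.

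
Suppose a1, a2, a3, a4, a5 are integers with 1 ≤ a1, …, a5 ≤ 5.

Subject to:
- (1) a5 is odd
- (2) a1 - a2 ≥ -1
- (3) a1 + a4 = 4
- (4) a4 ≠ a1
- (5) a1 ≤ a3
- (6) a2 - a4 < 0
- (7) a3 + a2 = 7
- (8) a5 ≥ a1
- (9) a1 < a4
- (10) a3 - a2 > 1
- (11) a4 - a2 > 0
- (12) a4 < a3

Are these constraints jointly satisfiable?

Take a1 = 1, a2 = 2, a3 = 5, a4 = 3, a5 = 3. Then constraint 2: a1 - a2 = -1; constraint 3: a1 + a4 = 4, and every other listed constraint is also met.

Satisfiable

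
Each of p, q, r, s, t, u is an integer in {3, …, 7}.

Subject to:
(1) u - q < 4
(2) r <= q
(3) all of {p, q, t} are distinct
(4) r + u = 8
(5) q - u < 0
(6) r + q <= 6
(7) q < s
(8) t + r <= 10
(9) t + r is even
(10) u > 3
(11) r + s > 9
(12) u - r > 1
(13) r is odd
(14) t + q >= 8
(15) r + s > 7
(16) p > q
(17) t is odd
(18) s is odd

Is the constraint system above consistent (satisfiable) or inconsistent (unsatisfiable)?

One satisfying assignment is p = 6, q = 3, r = 3, s = 7, t = 5, u = 5.
For the less obvious constraints — constraint 1: u - q = 2; constraint 4: r + u = 8 — and the others hold by inspection.

Satisfiable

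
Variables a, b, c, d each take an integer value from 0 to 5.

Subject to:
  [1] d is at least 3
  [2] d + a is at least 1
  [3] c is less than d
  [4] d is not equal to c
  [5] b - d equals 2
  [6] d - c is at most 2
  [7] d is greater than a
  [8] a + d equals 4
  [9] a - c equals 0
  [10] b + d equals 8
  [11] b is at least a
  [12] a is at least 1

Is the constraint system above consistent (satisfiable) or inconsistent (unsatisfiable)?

Satisfiable

Take a = 1, b = 5, c = 1, d = 3. Then constraint 2: d + a = 4; constraint 5: b - d = 2, and every other listed constraint is also met.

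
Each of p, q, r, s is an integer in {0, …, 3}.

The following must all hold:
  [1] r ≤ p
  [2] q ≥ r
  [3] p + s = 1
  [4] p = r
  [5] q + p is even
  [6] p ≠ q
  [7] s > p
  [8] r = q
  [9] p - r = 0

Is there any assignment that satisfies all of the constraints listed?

From constraints 4 and 8, p = r = q, so p = q. But constraint 6 says p ≠ q. Contradiction.

Unsatisfiable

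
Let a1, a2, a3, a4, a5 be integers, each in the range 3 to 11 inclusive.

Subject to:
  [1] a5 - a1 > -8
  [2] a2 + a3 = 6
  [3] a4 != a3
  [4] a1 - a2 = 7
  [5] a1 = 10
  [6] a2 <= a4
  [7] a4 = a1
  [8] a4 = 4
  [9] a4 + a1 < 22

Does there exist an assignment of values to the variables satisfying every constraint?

Constraint 8 fixes a4 = 4 and constraint 5 fixes a1 = 10, but constraint 7 requires a4 = a1. Since 4 ≠ 10, contradiction.

Unsatisfiable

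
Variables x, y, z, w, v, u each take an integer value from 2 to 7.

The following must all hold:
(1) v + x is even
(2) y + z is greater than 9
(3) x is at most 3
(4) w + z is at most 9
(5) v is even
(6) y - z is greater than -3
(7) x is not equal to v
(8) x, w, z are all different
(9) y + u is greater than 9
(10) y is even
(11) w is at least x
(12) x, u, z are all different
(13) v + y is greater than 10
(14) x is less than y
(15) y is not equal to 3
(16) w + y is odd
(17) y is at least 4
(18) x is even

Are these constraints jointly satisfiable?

Take x = 2, y = 6, z = 6, w = 3, v = 6, u = 5. Then constraint 2: y + z = 12; constraint 4: w + z = 9, and every other listed constraint is also met.

Satisfiable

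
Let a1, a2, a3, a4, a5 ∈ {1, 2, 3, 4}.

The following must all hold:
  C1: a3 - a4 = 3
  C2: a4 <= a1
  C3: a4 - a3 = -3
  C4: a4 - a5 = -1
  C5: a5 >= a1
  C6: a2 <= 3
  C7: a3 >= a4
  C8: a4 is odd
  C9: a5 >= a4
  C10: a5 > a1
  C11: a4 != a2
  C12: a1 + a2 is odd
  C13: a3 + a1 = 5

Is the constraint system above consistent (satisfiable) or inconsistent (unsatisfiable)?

Satisfiable

Try a1 = 1, a2 = 2, a3 = 4, a4 = 1, a5 = 2.
Check constraint 1: a3 - a4 = 3; constraint 3: a4 - a3 = -3; constraint 4: a4 - a5 = -1. The remaining constraints are straightforward to verify.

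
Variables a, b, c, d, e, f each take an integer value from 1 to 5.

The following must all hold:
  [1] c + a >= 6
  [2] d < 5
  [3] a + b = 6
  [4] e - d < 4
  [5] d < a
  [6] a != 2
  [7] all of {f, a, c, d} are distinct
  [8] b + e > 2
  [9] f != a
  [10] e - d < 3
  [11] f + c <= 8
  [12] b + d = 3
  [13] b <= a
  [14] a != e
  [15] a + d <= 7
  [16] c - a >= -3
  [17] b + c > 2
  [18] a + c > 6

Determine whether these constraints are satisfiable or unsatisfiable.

Satisfiable

Take a = 4, b = 2, c = 3, d = 1, e = 2, f = 2. Then constraint 1: c + a = 7; constraint 3: a + b = 6; constraint 4: e - d = 1, and every other listed constraint is also met.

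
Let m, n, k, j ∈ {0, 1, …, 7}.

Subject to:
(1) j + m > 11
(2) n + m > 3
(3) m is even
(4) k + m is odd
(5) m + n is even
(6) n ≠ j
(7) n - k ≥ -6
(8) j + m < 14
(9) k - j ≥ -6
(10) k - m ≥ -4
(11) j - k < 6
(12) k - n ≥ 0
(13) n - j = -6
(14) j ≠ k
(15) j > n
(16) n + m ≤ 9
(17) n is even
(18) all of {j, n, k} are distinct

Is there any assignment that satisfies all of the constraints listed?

Satisfiable

Take m = 6, n = 0, k = 3, j = 6. Then constraint 1: j + m = 12; constraint 2: n + m = 6, and every other listed constraint is also met.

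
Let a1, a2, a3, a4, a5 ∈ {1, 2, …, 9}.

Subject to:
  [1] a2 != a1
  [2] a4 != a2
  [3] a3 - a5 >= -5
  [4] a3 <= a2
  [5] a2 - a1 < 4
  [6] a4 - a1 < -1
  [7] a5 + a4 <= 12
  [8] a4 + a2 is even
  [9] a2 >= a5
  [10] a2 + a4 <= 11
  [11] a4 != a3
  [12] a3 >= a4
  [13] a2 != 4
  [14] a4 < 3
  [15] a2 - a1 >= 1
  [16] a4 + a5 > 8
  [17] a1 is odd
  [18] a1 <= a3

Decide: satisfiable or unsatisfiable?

Satisfiable

Try a1 = 5, a2 = 8, a3 = 5, a4 = 2, a5 = 7.
Check constraint 3: a3 - a5 = -2; constraint 5: a2 - a1 = 3; constraint 6: a4 - a1 = -3. The remaining constraints are straightforward to verify.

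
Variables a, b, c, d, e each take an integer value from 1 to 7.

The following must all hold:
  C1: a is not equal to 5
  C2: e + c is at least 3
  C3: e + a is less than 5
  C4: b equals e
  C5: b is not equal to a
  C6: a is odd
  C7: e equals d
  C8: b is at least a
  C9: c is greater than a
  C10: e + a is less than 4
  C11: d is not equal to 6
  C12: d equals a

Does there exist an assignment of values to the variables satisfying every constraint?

Unsatisfiable

From constraints 4, 7, and 12, b = e = d = a, so b = a. But constraint 5 says b ≠ a. Contradiction.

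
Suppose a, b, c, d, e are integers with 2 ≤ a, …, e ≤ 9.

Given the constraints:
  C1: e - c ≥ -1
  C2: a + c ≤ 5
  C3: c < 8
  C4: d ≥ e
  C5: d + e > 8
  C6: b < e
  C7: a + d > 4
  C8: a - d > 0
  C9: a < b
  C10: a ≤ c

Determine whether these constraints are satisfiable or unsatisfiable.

Constraints 4, 6, 8, and 9 give a < b, b < e, e ≤ d, d < a. Chaining: a < b < e ≤ d < a, which forces a < a — impossible.

Unsatisfiable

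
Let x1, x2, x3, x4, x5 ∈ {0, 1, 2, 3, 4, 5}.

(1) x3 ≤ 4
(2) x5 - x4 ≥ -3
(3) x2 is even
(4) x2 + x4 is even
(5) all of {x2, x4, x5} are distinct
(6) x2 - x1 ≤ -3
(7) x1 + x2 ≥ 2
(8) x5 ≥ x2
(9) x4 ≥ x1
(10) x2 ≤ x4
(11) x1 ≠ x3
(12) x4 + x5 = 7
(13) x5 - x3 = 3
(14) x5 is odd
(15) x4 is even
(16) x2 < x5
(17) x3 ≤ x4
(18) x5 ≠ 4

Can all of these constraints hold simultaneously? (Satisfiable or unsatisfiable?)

Setting (x1, x2, x3, x4, x5) = (3, 0, 0, 4, 3) satisfies everything: constraint 2: x5 - x4 = -1; constraint 6: x2 - x1 = -3, and the others follow.

Satisfiable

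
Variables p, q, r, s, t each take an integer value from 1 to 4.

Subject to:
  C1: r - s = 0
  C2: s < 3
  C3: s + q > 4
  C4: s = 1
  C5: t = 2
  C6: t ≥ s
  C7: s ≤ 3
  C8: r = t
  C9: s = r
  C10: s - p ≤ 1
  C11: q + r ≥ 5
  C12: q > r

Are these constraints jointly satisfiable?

Unsatisfiable

Constraint 4 fixes s = 1 and constraint 5 fixes t = 2. Constraints 8 and 9 give s = r = t, so s = t. But 1 ≠ 2 — contradiction.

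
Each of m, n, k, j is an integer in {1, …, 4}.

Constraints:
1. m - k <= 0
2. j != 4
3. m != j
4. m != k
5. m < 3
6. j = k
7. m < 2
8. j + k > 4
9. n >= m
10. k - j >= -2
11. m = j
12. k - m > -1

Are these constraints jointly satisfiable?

Unsatisfiable

From constraints 6 and 11, m = j = k, so m = k. But constraint 4 says m ≠ k. Contradiction.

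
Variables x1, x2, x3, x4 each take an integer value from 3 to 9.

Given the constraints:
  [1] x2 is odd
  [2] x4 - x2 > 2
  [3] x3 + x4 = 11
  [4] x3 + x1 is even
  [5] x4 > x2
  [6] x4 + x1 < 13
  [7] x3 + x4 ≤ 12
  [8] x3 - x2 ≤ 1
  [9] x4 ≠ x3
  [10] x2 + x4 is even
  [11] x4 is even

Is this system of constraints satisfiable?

Unsatisfiable

Constraint 1 makes x2 odd and constraint 11 makes x4 even, so x2 + x4 must be odd. Constraint 10 says x2 + x4 is even — contradiction.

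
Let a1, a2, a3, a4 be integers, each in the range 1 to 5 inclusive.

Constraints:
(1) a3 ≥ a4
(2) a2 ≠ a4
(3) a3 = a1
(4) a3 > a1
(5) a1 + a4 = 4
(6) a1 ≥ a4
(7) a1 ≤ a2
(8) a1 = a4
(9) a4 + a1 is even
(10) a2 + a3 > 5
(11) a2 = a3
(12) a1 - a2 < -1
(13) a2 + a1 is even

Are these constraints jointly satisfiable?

Unsatisfiable

From constraints 3, 8, and 11, a2 = a3 = a1 = a4, so a2 = a4. But constraint 2 says a2 ≠ a4. Contradiction.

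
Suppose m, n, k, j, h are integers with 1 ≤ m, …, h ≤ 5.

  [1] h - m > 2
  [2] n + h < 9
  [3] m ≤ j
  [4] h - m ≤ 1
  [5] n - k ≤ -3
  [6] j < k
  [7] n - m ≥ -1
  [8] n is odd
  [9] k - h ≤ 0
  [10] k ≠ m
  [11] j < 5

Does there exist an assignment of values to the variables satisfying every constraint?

Unsatisfiable

Constraints 4, 5, 7, and 9 give n − m ≥ -1, m − h ≥ -1, h − k ≥ 0, k − n ≥ 3.
Adding all 4 inequalities: the left sides telescope to 0, and the right sides sum to (-1) + (-1) + 0 + 3 = 1. So 0 ≥ 1, which is false.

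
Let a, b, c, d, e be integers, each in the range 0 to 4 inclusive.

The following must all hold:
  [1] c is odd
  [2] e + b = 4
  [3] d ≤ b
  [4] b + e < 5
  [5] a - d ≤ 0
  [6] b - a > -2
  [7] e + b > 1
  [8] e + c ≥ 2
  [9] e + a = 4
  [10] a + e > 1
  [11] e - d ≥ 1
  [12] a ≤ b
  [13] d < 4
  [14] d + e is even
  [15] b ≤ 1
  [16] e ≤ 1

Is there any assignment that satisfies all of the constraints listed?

From constraint 16: e ≤ 1. From constraints 12 and 15: a ≤ b ≤ 1. Hence e + a ≤ 2. But constraint 9 requires e + a = 4, and 4 > 2. Contradiction.

Unsatisfiable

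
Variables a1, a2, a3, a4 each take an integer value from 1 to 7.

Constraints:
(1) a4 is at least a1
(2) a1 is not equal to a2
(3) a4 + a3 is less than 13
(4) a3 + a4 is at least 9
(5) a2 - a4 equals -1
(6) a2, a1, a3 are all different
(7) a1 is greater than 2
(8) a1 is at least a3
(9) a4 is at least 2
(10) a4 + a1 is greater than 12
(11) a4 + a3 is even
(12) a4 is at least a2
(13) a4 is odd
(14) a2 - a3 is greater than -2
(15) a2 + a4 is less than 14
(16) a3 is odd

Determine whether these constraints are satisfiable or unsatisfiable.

Satisfiable

One satisfying assignment is a1 = 7, a2 = 6, a3 = 5, a4 = 7.
For the less obvious constraints — constraint 3: a4 + a3 = 12; constraint 4: a3 + a4 = 12 — and the others hold by inspection.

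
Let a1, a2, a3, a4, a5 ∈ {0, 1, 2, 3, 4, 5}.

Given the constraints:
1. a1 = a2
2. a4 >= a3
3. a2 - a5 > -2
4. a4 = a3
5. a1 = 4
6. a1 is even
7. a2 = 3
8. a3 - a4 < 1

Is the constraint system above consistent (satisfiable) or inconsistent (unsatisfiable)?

Unsatisfiable

Constraint 5 fixes a1 = 4 and constraint 7 fixes a2 = 3, but constraint 1 requires a1 = a2. Since 4 ≠ 3, contradiction.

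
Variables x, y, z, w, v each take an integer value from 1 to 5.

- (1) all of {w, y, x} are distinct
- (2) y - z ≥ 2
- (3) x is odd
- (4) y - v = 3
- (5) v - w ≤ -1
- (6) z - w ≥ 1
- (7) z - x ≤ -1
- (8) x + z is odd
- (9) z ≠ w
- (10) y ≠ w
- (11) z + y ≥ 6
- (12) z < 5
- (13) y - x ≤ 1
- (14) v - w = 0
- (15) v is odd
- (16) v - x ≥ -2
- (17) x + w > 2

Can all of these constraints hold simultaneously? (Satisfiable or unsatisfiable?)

Unsatisfiable

Constraints 2, 5, 6, 13, and 16 give y − z ≥ 2, z − w ≥ 1, w − v ≥ 1, v − x ≥ -2, x − y ≥ -1.
Adding all 5 inequalities: the left sides telescope to 0, and the right sides sum to 2 + 1 + 1 + (-2) + (-1) = 1. So 0 ≥ 1, which is false.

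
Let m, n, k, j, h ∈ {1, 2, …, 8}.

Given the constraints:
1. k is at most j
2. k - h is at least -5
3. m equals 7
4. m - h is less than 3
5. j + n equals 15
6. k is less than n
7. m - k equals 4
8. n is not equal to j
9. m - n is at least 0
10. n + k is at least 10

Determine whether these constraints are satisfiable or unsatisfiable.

Satisfiable

One satisfying assignment is m = 7, n = 7, k = 3, j = 8, h = 7.
For the less obvious constraints — constraint 2: k - h = -4; constraint 4: m - h = 0; constraint 5: j + n = 15 — and the others hold by inspection.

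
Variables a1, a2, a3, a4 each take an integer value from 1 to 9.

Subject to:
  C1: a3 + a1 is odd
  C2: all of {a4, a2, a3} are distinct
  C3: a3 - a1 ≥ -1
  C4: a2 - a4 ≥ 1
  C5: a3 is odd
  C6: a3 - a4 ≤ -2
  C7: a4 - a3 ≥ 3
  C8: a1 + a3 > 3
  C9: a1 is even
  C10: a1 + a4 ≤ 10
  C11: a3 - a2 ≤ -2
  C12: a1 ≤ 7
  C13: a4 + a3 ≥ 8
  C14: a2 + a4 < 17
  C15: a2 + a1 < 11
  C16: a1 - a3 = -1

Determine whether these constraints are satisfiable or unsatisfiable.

The assignment a1 = 2, a2 = 8, a3 = 3, a4 = 6 works:
  constraint 3 holds since a3 - a1 = 1.
  constraint 4 holds since a2 - a4 = 2.
  constraint 6 holds since a3 - a4 = -3.
The rest check out directly.

Satisfiable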